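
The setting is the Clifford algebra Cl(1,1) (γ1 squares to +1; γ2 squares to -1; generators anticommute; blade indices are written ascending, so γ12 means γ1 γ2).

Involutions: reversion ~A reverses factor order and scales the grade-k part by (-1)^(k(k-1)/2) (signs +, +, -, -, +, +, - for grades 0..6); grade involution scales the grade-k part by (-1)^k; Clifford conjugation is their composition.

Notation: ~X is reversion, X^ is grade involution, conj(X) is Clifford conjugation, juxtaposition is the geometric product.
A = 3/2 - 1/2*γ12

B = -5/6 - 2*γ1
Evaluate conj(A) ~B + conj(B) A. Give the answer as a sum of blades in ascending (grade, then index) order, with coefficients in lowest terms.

first term: -5/4 - 3*γ1 + γ2 - 5/12*γ12
second term: -5/4 + 3*γ1 - γ2 + 5/12*γ12
Answer: -5/2


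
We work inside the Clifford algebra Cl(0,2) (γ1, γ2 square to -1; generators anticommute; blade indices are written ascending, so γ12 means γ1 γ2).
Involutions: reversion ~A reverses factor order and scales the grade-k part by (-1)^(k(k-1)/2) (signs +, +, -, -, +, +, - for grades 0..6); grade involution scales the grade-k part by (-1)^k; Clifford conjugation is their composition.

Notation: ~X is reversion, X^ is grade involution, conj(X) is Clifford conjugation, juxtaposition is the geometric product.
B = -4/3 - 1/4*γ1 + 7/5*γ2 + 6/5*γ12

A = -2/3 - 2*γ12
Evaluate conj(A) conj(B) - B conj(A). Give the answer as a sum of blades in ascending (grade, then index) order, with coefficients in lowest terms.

first term: 148/45 + 79/30*γ1 + 43/30*γ2 - 28/15*γ12
second term: -68/45 + 89/30*γ1 - 13/30*γ2 - 52/15*γ12
Answer: 24/5 - 1/3*γ1 + 28/15*γ2 + 8/5*γ12


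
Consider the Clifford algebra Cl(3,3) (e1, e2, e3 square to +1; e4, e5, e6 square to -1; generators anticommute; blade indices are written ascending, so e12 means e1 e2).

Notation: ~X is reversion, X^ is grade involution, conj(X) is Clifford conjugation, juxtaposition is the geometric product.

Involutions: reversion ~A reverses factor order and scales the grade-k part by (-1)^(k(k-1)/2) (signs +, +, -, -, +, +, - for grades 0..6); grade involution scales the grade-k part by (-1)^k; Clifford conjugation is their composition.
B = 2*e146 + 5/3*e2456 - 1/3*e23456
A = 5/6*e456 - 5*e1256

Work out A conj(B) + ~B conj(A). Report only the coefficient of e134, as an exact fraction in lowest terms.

first term: -25/18*e2 + 25/3*e14 - 5/3*e15 + 5/18*e23 + 5/3*e134 - 10*e245
second term: 25/18*e2 - 25/3*e14 - 5/3*e15 - 5/18*e23 + 5/3*e134 + 10*e245
Answer: 10/3


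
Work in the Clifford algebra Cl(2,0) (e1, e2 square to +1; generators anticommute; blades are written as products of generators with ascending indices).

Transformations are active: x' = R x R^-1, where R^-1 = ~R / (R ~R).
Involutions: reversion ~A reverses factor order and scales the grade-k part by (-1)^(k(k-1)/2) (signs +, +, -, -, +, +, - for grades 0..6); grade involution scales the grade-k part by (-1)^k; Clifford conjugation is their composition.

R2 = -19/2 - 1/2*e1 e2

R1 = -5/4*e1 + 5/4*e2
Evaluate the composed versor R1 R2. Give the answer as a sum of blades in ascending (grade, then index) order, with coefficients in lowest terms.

Distribute over the terms of R1 (each basis-blade product reordered to ascending indices, repeated generators contracted through their squares):
(-5/4*e1) R2 = 95/8*e1 + 5/8*e2
(5/4*e2) R2 = 5/8*e1 - 95/8*e2
Summing the partial products and collecting blades:
Answer: 25/2*e1 - 45/4*e2


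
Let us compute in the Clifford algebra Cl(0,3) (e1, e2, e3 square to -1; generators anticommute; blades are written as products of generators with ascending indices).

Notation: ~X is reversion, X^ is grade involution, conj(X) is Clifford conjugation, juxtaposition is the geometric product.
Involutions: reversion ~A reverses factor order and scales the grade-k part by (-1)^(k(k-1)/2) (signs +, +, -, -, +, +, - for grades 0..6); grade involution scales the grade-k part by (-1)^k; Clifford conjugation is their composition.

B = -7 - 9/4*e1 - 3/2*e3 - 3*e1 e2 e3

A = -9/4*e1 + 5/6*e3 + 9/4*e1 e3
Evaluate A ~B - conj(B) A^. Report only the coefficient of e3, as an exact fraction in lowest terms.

first term: -61/16 + 153/8*e1 + 27/4*e2 - 523/48*e3 - 5/2*e1 e2 - 21/2*e1 e3 + 27/4*e2 e3
second term: -61/16 - 99/8*e1 - 27/4*e2 + 37/48*e3 - 5/2*e1 e2 - 21*e1 e3 + 27/4*e2 e3
Answer: -35/3


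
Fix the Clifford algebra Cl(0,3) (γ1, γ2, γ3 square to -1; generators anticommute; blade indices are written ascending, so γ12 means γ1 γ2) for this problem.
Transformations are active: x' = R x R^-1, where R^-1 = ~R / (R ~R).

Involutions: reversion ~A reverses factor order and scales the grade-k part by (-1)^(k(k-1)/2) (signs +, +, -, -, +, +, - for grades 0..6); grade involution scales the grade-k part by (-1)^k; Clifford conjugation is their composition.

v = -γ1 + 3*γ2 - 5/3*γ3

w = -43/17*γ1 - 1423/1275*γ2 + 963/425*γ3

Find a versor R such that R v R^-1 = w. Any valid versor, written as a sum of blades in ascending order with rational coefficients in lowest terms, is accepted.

R = v + w = -60/17*γ1 + 2402/1275*γ2 + 764/1275*γ3 works: the equal norms (-115/9) guarantee its sandwich swaps v into w.
Answer: -60/17*γ1 + 2402/1275*γ2 + 764/1275*γ3


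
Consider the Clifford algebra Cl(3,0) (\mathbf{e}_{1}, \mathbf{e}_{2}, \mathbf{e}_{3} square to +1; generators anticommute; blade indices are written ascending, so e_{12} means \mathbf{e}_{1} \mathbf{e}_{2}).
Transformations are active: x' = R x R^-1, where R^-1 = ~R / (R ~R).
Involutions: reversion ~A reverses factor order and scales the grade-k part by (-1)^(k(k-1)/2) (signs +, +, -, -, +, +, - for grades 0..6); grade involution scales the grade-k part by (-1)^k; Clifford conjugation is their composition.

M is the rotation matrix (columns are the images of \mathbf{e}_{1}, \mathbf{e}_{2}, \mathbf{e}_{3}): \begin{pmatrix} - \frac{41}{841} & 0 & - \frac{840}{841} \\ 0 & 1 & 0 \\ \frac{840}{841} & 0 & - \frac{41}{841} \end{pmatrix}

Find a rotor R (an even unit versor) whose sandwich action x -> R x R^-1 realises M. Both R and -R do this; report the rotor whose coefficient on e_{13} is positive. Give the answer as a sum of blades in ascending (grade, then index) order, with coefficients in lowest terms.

Method: write R = a + b12*e_{12} + b13*e_{13} + b23*e_{23} with a^2 + b12^2 + b13^2 + b23^2 = 1 (so R^-1 = ~R). Expanding the columns R e_j ~R gives tr M = 4a^2 - 1 and, from the antisymmetric part, M21 - M12 = -4a*b12, M13 - M31 = 4a*b13, M32 - M23 = -4a*b23.
Here tr M = \frac{759}{841}, so a^2 = (1 + tr M)/4 = \frac{400}{841} and a = ±\frac{20}{29}. Taking a = \frac{20}{29}: M21 - M12 = 0, M13 - M31 = -\frac{1680}{841}, M32 - M23 = 0, giving b12 = 0, b13 = -\frac{21}{29}, b23 = 0, i.e. R = \frac{20}{29} - \frac{21}{29} e_{13}.
Its e_{13} coefficient is negative, so report the other preimage -R.
Answer: -\frac{20}{29} + \frac{21}{29} e_{13}. Key observation: the double cover Spin(3) -> SO(3) sends R and -R to the same matrix (trace \frac{759}{841} here), so the stated sign of the e_{13} coefficient is what selects one sheet.


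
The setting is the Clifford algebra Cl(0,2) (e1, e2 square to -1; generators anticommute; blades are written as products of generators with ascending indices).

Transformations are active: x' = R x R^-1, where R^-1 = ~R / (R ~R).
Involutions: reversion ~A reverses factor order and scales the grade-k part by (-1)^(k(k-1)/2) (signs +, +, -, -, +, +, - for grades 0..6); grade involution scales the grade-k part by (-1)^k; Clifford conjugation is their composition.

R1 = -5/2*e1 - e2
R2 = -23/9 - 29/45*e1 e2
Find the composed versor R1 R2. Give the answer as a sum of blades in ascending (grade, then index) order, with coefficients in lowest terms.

Distribute over the terms of R1 (each basis-blade product reordered to ascending indices, repeated generators contracted through their squares):
(-5/2*e1) R2 = 115/18*e1 - 29/18*e2
(-e2) R2 = 29/45*e1 + 23/9*e2
Summing the partial products and collecting blades:
Answer: 211/30*e1 + 17/18*e2


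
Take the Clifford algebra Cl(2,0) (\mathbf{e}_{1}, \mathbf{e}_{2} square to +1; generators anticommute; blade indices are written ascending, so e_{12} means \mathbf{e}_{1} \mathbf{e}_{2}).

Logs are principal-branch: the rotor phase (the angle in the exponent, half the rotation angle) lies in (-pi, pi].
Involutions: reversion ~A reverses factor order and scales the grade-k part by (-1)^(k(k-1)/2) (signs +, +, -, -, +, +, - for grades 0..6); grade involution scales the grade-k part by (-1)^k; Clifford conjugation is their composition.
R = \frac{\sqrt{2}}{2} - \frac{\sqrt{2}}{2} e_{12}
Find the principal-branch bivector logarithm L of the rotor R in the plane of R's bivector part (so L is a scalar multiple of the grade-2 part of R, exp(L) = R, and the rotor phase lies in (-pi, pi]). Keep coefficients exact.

The scalar part of R is \frac{\sqrt{2}}{2}, which pins the rotor phase on the principal branch; dividing the bivector part by the sine of that phase recovers the unit plane, and L is the phase times that plane.
Concretely: cos(phase) = \frac{\sqrt{2}}{2} gives phase = ±\frac{\pi}{4}, and since phase/sin(phase) is even the sign is immaterial: L = (phase/sin(phase)) * <R>_2 = (\frac{\sqrt{2} \pi}{4}) * <R>_2.
Answer: - \frac{\pi}{4} e_{12}


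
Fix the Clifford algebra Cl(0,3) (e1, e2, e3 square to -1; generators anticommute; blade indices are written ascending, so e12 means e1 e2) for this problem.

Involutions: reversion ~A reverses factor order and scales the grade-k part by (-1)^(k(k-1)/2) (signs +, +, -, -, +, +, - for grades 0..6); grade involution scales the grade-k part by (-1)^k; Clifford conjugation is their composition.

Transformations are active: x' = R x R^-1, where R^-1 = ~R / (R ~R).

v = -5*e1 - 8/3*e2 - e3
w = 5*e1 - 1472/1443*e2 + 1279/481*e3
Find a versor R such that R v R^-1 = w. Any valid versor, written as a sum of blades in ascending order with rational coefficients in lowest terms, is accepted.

Take R = v + w = -5320/1443*e2 + 798/481*e3. Because q(v) = q(w) = -298/9, conjugation by R sends v exactly to w.
Answer: -5320/1443*e2 + 798/481*e3


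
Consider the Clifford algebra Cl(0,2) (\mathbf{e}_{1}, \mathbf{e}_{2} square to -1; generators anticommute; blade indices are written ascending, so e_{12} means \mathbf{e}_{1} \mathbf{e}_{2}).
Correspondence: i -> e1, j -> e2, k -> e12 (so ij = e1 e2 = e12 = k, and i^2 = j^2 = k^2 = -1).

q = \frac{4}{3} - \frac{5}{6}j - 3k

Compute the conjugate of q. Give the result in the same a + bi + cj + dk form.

In blades: q = \frac{4}{3} - \frac{5}{6} e_{2} - 3 e_{12}.
Conjugation here is Clifford conjugation: the scalar is fixed and the grade-1 and grade-2 blades all flip sign, giving \frac{4}{3} + \frac{5}{6} e_{2} + 3 e_{12}; translating back:
Answer: \frac{4}{3} + \frac{5}{6}j + 3k


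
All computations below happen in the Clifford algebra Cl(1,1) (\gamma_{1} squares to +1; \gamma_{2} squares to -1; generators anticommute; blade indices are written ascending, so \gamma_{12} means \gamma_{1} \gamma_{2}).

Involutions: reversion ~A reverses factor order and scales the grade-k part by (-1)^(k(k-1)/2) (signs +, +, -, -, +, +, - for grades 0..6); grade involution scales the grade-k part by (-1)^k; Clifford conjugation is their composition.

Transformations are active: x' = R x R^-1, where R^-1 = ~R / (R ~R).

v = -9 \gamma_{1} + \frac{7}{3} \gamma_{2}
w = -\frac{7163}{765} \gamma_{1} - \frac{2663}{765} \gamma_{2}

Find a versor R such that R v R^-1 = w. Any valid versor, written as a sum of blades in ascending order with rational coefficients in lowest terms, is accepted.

Equal squares first: v^2 = w^2 = \frac{680}{9}. Then v + w = -\frac{14048}{765} \gamma_{1} - \frac{878}{765} \gamma_{2} is a versor taking v to w, provided it is invertible.
Answer: -\frac{14048}{765} \gamma_{1} - \frac{878}{765} \gamma_{2}


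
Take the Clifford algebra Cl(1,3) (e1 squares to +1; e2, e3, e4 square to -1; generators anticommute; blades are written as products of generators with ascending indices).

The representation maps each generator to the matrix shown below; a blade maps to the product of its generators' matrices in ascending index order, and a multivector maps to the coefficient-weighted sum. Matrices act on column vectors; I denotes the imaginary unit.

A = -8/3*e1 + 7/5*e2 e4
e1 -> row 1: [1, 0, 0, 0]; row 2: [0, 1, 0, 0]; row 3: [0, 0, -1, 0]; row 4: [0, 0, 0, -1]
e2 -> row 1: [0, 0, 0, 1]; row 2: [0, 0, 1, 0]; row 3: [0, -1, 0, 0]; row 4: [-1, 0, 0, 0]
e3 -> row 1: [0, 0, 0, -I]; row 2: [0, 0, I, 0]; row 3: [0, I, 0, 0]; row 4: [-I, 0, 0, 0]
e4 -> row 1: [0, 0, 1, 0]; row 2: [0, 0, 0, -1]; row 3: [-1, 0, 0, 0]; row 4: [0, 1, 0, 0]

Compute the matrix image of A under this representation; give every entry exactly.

Bivector images (products of the table entries): rho(e2 e4) = rho(e2)rho(e4) = row 1: [0, 1, 0, 0]; row 2: [-1, 0, 0, 0]; row 3: [0, 0, 0, 1]; row 4: [0, 0, -1, 0].
M = (-8/3)*rho(e1) + (7/5)*rho(e2 e4), summed entrywise:
Answer: row 1: [-8/3, 7/5, 0, 0]; row 2: [-7/5, -8/3, 0, 0]; row 3: [0, 0, 8/3, 7/5]; row 4: [0, 0, -7/5, 8/3]


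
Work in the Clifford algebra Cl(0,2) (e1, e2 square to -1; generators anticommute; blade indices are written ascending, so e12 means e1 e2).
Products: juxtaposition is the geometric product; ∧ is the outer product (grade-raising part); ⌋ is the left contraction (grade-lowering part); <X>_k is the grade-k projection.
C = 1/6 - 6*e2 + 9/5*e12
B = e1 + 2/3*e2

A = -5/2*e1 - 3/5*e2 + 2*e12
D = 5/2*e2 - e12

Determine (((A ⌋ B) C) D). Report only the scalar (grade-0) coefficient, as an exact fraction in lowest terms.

step 1: 29/10
step 2: 29/60 - 87/5*e2 + 261/50*e12
step 3: 1218/25 + 87/20*e1 + 29/24*e2 - 29/60*e12
Answer: 1218/25


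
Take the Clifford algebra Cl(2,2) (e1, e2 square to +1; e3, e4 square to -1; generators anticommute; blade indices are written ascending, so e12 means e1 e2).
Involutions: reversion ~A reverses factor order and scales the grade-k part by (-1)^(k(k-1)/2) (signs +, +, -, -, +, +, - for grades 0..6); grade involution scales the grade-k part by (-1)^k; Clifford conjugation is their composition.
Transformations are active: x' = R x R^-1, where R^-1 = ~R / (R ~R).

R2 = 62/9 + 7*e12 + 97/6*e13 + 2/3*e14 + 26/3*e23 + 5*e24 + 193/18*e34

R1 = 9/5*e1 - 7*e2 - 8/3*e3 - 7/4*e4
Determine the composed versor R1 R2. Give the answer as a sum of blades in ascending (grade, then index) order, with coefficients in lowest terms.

Distribute over the terms of R1 (each basis-blade product reordered to ascending indices, repeated generators contracted through their squares):
(9/5*e1) R2 = 62/5*e1 + 63/5*e2 + 291/10*e3 + 6/5*e4 + 78/5*e123 + 9*e124 + 193/10*e134
(-7*e2) R2 = 49*e1 - 434/9*e2 - 182/3*e3 - 35*e4 + 679/6*e123 + 14/3*e124 - 1351/18*e234
(-8/3*e3) R2 = -388/9*e1 - 208/9*e2 - 496/27*e3 + 772/27*e4 - 56/3*e123 + 16/9*e134 + 40/3*e234
(-7/4*e4) R2 = -7/6*e1 - 35/4*e2 - 1351/72*e3 - 217/18*e4 - 49/4*e124 - 679/24*e134 - 91/6*e234
Summing the partial products and collecting blades:
Answer: 1541/90*e1 - 4049/60*e2 - 74197/1080*e3 - 4661/270*e4 + 1101/10*e123 + 17/12*e124 - 2597/360*e134 - 692/9*e234


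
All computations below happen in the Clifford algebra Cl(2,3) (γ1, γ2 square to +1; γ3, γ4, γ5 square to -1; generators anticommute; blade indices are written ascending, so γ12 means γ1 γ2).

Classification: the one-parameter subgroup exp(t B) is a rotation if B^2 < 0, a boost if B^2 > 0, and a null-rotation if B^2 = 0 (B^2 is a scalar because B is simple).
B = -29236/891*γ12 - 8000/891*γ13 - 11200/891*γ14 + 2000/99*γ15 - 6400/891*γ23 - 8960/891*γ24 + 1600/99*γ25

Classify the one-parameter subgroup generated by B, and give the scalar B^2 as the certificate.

B^2 term by term: the squares give (-29236/891)^2*(γ12)^2 + (-8000/891)^2*(γ13)^2 + (-11200/891)^2*(γ14)^2 + (2000/99)^2*(γ15)^2 + (-6400/891)^2*(γ23)^2 + (-8960/891)^2*(γ24)^2 + (1600/99)^2*(γ25)^2 = 854743696/793881*(-1) + 64000000/793881*(+1) + 125440000/793881*(+1) + 4000000/9801*(+1) + 40960000/793881*(+1) + 80281600/793881*(+1) + 2560000/9801*(+1) = -16 (each basis 2-blade squares to minus the product of its generators' squares); cross terms between blades sharing an index anticommute and cancel; the commuting (index-disjoint) pairs give grade-4 terms 2*c*c'*(blade product), which cancel blade by blade — γ1234: -143360000/793881 + 143360000/793881 = 0; γ1235: 25600000/88209 - 25600000/88209 = 0; γ1245: 35840000/88209 - 35840000/88209 = 0 — confirming B is simple. So B^2 = -16.
Answer: rotation, certificate B^2 = -16. Key observation: B^2 = -16 is a conjugation invariant, so its sign decides the class regardless of the surface form of B.


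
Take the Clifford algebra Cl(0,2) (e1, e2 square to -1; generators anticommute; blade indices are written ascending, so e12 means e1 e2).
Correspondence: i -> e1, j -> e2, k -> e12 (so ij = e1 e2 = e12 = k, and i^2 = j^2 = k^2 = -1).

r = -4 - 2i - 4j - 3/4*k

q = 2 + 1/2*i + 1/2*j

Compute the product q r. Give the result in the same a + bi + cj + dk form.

In blades: q = 2 + 1/2*e1 + 1/2*e2, r = -4 - 2*e1 - 4*e2 - 3/4*e12.
Distribute q over r term by term (generator squares from the signature, products reordered to ascending indices): (2)*r = -8 - 4*e1 - 8*e2 - 3/2*e12; (1/2*e1)*r = 1 - 2*e1 + 3/8*e2 - 2*e12; (1/2*e2)*r = 2 - 3/8*e1 - 2*e2 + e12.
Sum: -5 - 51/8*e1 - 77/8*e2 - 5/2*e12; translating back through the correspondence:
Answer: -5 - 51/8*i - 77/8*j - 5/2*k


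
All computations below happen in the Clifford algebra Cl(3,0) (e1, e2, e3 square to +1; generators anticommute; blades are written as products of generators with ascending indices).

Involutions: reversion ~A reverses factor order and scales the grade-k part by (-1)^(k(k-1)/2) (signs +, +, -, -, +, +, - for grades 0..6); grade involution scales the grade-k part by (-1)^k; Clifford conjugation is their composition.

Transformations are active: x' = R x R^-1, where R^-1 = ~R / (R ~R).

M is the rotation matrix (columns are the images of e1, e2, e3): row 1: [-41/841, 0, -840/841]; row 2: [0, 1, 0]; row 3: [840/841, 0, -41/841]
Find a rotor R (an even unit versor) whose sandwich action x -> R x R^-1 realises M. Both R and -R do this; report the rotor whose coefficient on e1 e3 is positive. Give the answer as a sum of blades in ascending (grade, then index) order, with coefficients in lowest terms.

Method: write R = a + b12*e1 e2 + b13*e1 e3 + b23*e2 e3 with a^2 + b12^2 + b13^2 + b23^2 = 1 (so R^-1 = ~R). Expanding the columns R e_j ~R gives tr M = 4a^2 - 1 and, from the antisymmetric part, M21 - M12 = -4a*b12, M13 - M31 = 4a*b13, M32 - M23 = -4a*b23.
Here tr M = 759/841, so a^2 = (1 + tr M)/4 = 400/841 and a = ±20/29. Taking a = 20/29: M21 - M12 = 0, M13 - M31 = -1680/841, M32 - M23 = 0, giving b12 = 0, b13 = -21/29, b23 = 0, i.e. R = 20/29 - 21/29*e1 e3.
Its e1 e3 coefficient is negative, so report the other preimage -R.
Answer: -20/29 + 21/29*e1 e3. Uniqueness: Spin(3) -> SO(3) maps R and -R to the same rotation of trace 759/841; fixing the sign of the e1 e3 coefficient removes the ambiguity.


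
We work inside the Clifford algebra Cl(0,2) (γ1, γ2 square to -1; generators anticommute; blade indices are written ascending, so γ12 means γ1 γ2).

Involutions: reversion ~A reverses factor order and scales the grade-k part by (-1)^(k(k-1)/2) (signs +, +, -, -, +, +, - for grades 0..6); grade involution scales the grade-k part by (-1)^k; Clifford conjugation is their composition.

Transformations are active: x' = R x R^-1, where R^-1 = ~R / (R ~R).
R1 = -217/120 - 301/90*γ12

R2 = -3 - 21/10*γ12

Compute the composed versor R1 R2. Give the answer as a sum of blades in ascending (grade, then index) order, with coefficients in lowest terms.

Distribute over the terms of R1 (each basis-blade product reordered to ascending indices, repeated generators contracted through their squares):
(-217/120) R2 = 217/40 + 1519/400*γ12
(-301/90*γ12) R2 = -2107/300 + 301/30*γ12
Summing the partial products and collecting blades:
Answer: -959/600 + 16597/1200*γ12


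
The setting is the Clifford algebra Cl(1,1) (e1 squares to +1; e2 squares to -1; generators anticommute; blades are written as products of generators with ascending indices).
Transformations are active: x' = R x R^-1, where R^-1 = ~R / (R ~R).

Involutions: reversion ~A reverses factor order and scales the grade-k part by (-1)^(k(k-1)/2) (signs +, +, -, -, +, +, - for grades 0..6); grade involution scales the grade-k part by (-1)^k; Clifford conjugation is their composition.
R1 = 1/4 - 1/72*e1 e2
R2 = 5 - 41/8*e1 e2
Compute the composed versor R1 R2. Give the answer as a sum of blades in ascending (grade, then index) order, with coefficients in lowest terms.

Distribute over the terms of R1 (each basis-blade product reordered to ascending indices, repeated generators contracted through their squares):
(1/4) R2 = 5/4 - 41/32*e1 e2
(-1/72*e1 e2) R2 = 41/576 - 5/72*e1 e2
Summing the partial products and collecting blades:
Answer: 761/576 - 389/288*e1 e2


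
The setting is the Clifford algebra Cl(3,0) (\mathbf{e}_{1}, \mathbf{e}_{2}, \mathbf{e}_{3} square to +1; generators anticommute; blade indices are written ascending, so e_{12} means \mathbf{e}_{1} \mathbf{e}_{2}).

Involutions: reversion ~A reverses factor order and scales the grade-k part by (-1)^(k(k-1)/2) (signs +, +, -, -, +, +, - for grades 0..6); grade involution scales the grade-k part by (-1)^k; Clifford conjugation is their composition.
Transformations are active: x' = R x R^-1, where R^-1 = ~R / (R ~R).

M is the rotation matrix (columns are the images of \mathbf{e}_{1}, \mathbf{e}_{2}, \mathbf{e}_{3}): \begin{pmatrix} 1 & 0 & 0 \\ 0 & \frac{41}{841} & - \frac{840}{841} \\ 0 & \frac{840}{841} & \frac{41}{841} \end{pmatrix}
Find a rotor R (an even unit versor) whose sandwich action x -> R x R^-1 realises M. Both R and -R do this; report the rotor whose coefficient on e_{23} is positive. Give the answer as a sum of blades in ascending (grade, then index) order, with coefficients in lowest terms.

Method: write R = a + b12*e_{12} + b13*e_{13} + b23*e_{23} with a^2 + b12^2 + b13^2 + b23^2 = 1 (so R^-1 = ~R). Expanding the columns R e_j ~R gives tr M = 4a^2 - 1 and, from the antisymmetric part, M21 - M12 = -4a*b12, M13 - M31 = 4a*b13, M32 - M23 = -4a*b23.
Here tr M = \frac{923}{841}, so a^2 = (1 + tr M)/4 = \frac{441}{841} and a = ±\frac{21}{29}. Taking a = \frac{21}{29}: M21 - M12 = 0, M13 - M31 = 0, M32 - M23 = \frac{1680}{841}, giving b12 = 0, b13 = 0, b23 = -\frac{20}{29}, i.e. R = \frac{21}{29} - \frac{20}{29} e_{23}.
Its e_{23} coefficient is negative, so report the other preimage -R.
Answer: -\frac{21}{29} + \frac{20}{29} e_{23}. Key observation: the double cover Spin(3) -> SO(3) sends R and -R to the same matrix (trace \frac{923}{841} here), so the stated sign of the e_{23} coefficient is what selects one sheet.


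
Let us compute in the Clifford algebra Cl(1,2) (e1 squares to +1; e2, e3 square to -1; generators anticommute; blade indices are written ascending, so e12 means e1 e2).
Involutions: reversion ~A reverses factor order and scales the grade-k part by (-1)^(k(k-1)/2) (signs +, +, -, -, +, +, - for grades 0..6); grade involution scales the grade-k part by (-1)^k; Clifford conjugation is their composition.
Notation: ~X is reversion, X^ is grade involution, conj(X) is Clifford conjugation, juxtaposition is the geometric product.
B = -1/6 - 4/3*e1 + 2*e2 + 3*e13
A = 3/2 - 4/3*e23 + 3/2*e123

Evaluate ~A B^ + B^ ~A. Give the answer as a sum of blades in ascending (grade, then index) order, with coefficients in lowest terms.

first term: -1/4 + 2*e1 + 3/2*e2 - 8/3*e3 - 4*e12 + 15/2*e13 - 20/9*e23 + 73/36*e123
second term: -1/4 + 2*e1 + 3/2*e2 + 8/3*e3 + 4*e12 + 15/2*e13 - 20/9*e23 + 73/36*e123
Answer: -1/2 + 4*e1 + 3*e2 + 15*e13 - 40/9*e23 + 73/18*e123


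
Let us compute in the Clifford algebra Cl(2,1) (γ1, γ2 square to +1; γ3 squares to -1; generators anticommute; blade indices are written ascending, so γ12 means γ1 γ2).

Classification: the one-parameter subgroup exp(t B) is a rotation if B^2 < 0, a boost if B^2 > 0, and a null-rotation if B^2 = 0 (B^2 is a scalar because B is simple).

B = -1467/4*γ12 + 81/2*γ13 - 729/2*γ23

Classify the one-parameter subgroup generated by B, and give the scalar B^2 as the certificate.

B^2 term by term: the squares give (-1467/4)^2*(γ12)^2 + (81/2)^2*(γ13)^2 + (-729/2)^2*(γ23)^2 = 2152089/16*(-1) + 6561/4*(+1) + 531441/4*(+1) = -81/16 (each basis 2-blade squares to minus the product of its generators' squares); cross terms between blades sharing an index anticommute and cancel. So B^2 = -81/16.
Answer: rotation, certificate B^2 = -81/16. B^2 = -81/16 is basis-independent, so its sign is the whole story.


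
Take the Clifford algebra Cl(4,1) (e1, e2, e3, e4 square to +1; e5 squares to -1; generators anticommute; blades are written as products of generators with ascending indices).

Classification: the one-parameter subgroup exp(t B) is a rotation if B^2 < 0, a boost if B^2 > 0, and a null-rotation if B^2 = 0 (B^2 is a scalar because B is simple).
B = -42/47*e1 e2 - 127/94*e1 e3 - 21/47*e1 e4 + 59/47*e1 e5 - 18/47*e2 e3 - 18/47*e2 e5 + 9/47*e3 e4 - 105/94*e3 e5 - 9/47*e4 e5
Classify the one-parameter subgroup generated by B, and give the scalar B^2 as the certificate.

B^2 term by term: the squares give (-42/47)^2*(e1 e2)^2 + (-127/94)^2*(e1 e3)^2 + (-21/47)^2*(e1 e4)^2 + (59/47)^2*(e1 e5)^2 + (-18/47)^2*(e2 e3)^2 + (-18/47)^2*(e2 e5)^2 + (9/47)^2*(e3 e4)^2 + (-105/94)^2*(e3 e5)^2 + (-9/47)^2*(e4 e5)^2 = 1764/2209*(-1) + 16129/8836*(-1) + 441/2209*(-1) + 3481/2209*(+1) + 324/2209*(-1) + 324/2209*(+1) + 81/2209*(-1) + 11025/8836*(+1) + 81/2209*(+1) = 0 (each basis 2-blade squares to minus the product of its generators' squares); cross terms between blades sharing an index anticommute and cancel; the commuting (index-disjoint) pairs give grade-4 terms 2*c*c'*(blade product), which cancel blade by blade — e1 e2 e3 e4: -756/2209 + 756/2209 = 0; e1 e2 e3 e5: 4410/2209 - 2286/2209 - 2124/2209 = 0; e1 e2 e4 e5: 756/2209 - 756/2209 = 0; e1 e3 e4 e5: 1143/2209 - 2205/2209 + 1062/2209 = 0; e2 e3 e4 e5: 324/2209 - 324/2209 = 0 — confirming B is simple. So B^2 = 0.
Answer: null-rotation, certificate B^2 = 0. Note: conjugating B changes its blade decomposition but never the scalar B^2 = 0, whose sign settles the classification.


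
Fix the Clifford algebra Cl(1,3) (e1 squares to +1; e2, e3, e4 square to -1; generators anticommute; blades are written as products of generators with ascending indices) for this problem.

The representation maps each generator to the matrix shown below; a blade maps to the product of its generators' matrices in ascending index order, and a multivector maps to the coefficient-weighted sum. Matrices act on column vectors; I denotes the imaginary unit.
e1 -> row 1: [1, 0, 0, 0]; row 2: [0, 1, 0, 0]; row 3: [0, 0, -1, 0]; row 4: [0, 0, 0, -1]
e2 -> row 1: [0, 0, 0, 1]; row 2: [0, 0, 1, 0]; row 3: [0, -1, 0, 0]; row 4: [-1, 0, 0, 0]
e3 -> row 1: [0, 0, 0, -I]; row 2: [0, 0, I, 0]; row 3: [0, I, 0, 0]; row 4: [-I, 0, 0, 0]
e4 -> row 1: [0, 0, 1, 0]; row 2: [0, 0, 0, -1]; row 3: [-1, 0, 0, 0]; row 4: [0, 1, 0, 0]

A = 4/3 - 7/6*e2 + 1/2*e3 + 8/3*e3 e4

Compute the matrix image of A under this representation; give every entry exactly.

Bivector images (products of the table entries): rho(e3 e4) = rho(e3)rho(e4) = row 1: [0, -I, 0, 0]; row 2: [-I, 0, 0, 0]; row 3: [0, 0, 0, -I]; row 4: [0, 0, -I, 0].
M = (4/3)*1 + (-7/6)*rho(e2) + (1/2)*rho(e3) + (8/3)*rho(e3 e4), summed entrywise (1 is the identity matrix):
Answer: row 1: [4/3, -8*I/3, 0, -7/6 - I/2]; row 2: [-8*I/3, 4/3, -7/6 + I/2, 0]; row 3: [0, 7/6 + I/2, 4/3, -8*I/3]; row 4: [7/6 - I/2, 0, -8*I/3, 4/3]


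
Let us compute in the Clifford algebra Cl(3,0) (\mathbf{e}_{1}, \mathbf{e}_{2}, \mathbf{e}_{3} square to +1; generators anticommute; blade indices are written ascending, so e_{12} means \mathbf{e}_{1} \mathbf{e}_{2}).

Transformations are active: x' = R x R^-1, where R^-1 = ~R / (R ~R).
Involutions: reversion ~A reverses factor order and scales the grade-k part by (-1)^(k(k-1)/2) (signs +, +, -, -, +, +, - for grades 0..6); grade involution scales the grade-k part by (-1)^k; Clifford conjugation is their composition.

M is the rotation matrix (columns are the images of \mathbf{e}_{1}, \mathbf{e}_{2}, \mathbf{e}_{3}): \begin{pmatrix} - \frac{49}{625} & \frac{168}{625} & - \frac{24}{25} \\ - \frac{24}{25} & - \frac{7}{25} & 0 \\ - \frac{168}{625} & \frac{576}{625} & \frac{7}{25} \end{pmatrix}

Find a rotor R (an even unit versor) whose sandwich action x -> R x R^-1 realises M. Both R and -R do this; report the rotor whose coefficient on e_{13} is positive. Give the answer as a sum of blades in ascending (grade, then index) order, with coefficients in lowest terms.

Method: write R = a + b12*e_{12} + b13*e_{13} + b23*e_{23} with a^2 + b12^2 + b13^2 + b23^2 = 1 (so R^-1 = ~R). Expanding the columns R e_j ~R gives tr M = 4a^2 - 1 and, from the antisymmetric part, M21 - M12 = -4a*b12, M13 - M31 = 4a*b13, M32 - M23 = -4a*b23.
Here tr M = -\frac{49}{625}, so a^2 = (1 + tr M)/4 = \frac{144}{625} and a = ±\frac{12}{25}. Taking a = \frac{12}{25}: M21 - M12 = -\frac{768}{625}, M13 - M31 = -\frac{432}{625}, M32 - M23 = \frac{576}{625}, giving b12 = \frac{16}{25}, b13 = -\frac{9}{25}, b23 = -\frac{12}{25}, i.e. R = \frac{12}{25} + \frac{16}{25} e_{12} - \frac{9}{25} e_{13} - \frac{12}{25} e_{23}.
Its e_{13} coefficient is negative, so report the other preimage -R.
Answer: -\frac{12}{25} - \frac{16}{25} e_{12} + \frac{9}{25} e_{13} + \frac{12}{25} e_{23}. Key observation: the double cover Spin(3) -> SO(3) sends R and -R to the same matrix (trace -\frac{49}{625} here), so the stated sign of the e_{13} coefficient is what selects one sheet.


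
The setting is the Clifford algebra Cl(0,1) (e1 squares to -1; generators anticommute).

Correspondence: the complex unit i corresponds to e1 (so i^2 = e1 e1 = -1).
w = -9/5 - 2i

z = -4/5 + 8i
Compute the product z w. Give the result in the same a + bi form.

In blades: z = -4/5 + 8*e1, w = -9/5 - 2*e1.
Distribute z over w term by term (generator squares from the signature, products reordered to ascending indices): (-4/5)*w = 36/25 + 8/5*e1; (8*e1)*w = 16 - 72/5*e1.
Sum: 436/25 - 64/5*e1; translating back through the correspondence:
Answer: 436/25 - 64/5*i


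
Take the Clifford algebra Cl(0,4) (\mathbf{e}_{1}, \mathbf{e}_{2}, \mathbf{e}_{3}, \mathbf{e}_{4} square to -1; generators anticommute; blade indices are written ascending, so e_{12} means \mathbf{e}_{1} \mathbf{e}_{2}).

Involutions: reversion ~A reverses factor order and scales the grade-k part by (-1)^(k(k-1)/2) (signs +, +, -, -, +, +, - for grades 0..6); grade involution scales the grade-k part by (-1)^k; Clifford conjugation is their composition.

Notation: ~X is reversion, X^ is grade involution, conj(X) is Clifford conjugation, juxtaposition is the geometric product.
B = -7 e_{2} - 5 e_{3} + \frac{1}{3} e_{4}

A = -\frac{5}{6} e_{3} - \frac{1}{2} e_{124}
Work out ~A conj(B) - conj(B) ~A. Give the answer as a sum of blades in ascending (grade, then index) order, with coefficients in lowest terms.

first term: \frac{25}{6} + \frac{1}{6} e_{12} + \frac{7}{2} e_{14} + \frac{35}{6} e_{23} + \frac{5}{18} e_{34} - \frac{5}{2} e_{1234}
second term: \frac{25}{6} + \frac{1}{6} e_{12} + \frac{7}{2} e_{14} - \frac{35}{6} e_{23} - \frac{5}{18} e_{34} + \frac{5}{2} e_{1234}
Answer: \frac{35}{3} e_{23} + \frac{5}{9} e_{34} - 5 e_{1234}


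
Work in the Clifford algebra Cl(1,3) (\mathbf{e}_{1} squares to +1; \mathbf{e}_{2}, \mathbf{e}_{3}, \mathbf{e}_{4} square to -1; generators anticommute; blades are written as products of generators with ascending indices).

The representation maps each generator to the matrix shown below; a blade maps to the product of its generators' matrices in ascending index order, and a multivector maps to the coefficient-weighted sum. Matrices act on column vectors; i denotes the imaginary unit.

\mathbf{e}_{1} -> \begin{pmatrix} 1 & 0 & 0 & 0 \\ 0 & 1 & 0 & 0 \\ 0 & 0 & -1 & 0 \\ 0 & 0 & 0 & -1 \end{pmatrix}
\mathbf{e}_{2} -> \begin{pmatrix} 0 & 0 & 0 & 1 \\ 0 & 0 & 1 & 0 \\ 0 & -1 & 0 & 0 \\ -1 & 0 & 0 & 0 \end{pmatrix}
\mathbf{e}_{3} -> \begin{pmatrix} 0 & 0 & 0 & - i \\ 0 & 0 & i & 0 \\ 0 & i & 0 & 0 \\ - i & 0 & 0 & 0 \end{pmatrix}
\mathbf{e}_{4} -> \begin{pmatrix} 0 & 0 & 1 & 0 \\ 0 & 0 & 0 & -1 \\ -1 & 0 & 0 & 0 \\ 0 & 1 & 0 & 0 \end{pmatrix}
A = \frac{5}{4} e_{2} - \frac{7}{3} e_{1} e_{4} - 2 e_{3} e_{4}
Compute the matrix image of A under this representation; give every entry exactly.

Bivector images (products of the table entries): rho(e_{1} e_{4}) = rho(\mathbf{e}_{1})rho(\mathbf{e}_{4}) = \begin{pmatrix} 0 & 0 & 1 & 0 \\ 0 & 0 & 0 & -1 \\ 1 & 0 & 0 & 0 \\ 0 & -1 & 0 & 0 \end{pmatrix}; rho(e_{3} e_{4}) = rho(\mathbf{e}_{3})rho(\mathbf{e}_{4}) = \begin{pmatrix} 0 & - i & 0 & 0 \\ - i & 0 & 0 & 0 \\ 0 & 0 & 0 & - i \\ 0 & 0 & - i & 0 \end{pmatrix}.
M = (\frac{5}{4})*rho(e_{2}) + (-\frac{7}{3})*rho(e_{1} e_{4}) + (-2)*rho(e_{3} e_{4}), summed entrywise:
Answer: \begin{pmatrix} 0 & 2 i & - \frac{7}{3} & \frac{5}{4} \\ 2 i & 0 & \frac{5}{4} & \frac{7}{3} \\ - \frac{7}{3} & - \frac{5}{4} & 0 & 2 i \\ - \frac{5}{4} & \frac{7}{3} & 2 i & 0 \end{pmatrix}


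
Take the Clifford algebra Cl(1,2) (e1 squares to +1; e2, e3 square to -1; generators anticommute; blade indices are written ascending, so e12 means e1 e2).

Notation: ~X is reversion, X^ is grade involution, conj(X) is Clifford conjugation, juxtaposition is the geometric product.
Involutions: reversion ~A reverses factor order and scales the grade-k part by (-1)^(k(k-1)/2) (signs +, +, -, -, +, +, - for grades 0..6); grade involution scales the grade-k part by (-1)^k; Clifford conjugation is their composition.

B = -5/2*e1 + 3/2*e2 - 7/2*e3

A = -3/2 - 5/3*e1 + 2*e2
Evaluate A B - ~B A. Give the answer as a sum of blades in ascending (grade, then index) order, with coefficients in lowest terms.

first term: 7/6 + 15/4*e1 - 9/4*e2 + 21/4*e3 + 5/2*e12 + 35/6*e13 - 7*e23
second term: 7/6 + 15/4*e1 - 9/4*e2 + 21/4*e3 - 5/2*e12 - 35/6*e13 + 7*e23
Answer: 5*e12 + 35/3*e13 - 14*e23


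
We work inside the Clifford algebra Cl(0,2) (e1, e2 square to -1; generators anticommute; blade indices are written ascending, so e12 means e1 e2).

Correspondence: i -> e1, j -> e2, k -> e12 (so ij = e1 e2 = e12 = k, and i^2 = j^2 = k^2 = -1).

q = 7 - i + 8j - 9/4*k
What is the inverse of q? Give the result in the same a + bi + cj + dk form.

In blades: q = 7 - e1 + 8*e2 - 9/4*e12.
With qbar = 7 + e1 - 8*e2 + 9/4*e12 (scalar fixed, mapped units negated), q qbar = 1905/16 (the sum of squared coefficients), so q^-1 = qbar / (1905/16) = 112/1905 + 16/1905*e1 - 128/1905*e2 + 12/635*e12; translating back:
Answer: 112/1905 + 16/1905*i - 128/1905*j + 12/635*k


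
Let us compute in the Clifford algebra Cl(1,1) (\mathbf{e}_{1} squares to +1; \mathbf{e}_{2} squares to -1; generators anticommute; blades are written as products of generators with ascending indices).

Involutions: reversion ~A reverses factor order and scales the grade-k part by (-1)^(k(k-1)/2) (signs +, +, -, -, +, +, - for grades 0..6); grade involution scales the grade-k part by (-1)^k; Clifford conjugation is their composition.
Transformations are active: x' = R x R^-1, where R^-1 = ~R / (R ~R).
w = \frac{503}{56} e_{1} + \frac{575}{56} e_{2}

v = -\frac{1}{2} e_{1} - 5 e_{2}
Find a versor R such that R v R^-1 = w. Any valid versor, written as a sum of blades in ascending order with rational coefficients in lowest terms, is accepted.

R = v + w = \frac{475}{56} e_{1} + \frac{295}{56} e_{2} works: the equal norms (-\frac{99}{4}) guarantee its sandwich swaps v into w.
Answer: \frac{475}{56} e_{1} + \frac{295}{56} e_{2}


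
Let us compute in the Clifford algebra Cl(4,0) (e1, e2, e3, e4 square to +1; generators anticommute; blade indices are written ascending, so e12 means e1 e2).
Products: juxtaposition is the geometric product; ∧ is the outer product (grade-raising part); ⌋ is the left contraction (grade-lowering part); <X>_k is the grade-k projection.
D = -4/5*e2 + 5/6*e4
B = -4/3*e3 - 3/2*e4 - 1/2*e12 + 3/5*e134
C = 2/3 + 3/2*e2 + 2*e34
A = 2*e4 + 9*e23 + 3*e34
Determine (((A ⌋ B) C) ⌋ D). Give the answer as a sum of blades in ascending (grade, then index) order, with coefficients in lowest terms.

step 1: -3 - 9/5*e1 + 6/5*e13
step 2: -2 - 6/5*e1 - 9/2*e2 - 27/10*e12 + 4/5*e13 + 12/5*e14 - 6*e34 - 9/5*e123 - 18/5*e134
step 3: 18/5 + 8/5*e2 - 5/3*e4
Answer: 18/5 + 8/5*e2 - 5/3*e4


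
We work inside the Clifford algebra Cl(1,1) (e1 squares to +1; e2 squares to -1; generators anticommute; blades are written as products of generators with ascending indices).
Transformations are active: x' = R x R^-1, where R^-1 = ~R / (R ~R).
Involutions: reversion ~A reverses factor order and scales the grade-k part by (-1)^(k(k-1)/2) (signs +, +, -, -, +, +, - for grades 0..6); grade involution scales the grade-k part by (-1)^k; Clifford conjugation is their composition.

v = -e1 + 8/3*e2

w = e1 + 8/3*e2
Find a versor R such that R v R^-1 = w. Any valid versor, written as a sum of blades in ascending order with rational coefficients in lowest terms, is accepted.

Take R = v + w = 16/3*e2. Because q(v) = q(w) = -55/9, conjugation by R sends v exactly to w.
Answer: 16/3*e2


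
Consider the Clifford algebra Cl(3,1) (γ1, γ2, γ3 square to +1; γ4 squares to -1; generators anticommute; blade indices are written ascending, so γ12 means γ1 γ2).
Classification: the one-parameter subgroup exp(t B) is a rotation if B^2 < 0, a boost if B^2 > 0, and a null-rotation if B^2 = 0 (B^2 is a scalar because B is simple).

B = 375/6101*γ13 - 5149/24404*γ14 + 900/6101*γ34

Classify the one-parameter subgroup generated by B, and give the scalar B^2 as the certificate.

B^2 term by term: the squares give (375/6101)^2*(γ13)^2 + (-5149/24404)^2*(γ14)^2 + (900/6101)^2*(γ34)^2 = 140625/37222201*(-1) + 26512201/595555216*(+1) + 810000/37222201*(+1) = 1/16 (each basis 2-blade squares to minus the product of its generators' squares); cross terms between blades sharing an index anticommute and cancel. So B^2 = 1/16.
Answer: boost, certificate B^2 = 1/16. The class reads off the invariant scalar 1/16 directly.


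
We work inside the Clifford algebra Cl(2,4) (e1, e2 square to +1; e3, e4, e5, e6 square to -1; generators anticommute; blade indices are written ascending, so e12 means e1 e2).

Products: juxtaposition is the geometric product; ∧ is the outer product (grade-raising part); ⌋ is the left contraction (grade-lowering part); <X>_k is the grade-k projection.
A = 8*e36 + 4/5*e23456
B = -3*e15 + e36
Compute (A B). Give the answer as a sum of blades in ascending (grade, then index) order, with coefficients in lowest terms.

step 1: -8 - 4/5*e245 + 24*e1356 + 12/5*e12346
Answer: -8 - 4/5*e245 + 24*e1356 + 12/5*e12346


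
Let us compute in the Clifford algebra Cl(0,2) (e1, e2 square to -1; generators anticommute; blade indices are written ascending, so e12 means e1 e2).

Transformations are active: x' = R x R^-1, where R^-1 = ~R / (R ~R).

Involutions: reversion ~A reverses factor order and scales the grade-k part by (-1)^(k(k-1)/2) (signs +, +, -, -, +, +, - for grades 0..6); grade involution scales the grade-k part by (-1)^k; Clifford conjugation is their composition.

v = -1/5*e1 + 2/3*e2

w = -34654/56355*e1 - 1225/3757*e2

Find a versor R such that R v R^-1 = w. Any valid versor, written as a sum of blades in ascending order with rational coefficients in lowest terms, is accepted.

The midline construction: v and w both square to -109/225, so reflecting in their sum -9185/11271*e1 + 3839/11271*e2 exchanges them.
Answer: -9185/11271*e1 + 3839/11271*e2


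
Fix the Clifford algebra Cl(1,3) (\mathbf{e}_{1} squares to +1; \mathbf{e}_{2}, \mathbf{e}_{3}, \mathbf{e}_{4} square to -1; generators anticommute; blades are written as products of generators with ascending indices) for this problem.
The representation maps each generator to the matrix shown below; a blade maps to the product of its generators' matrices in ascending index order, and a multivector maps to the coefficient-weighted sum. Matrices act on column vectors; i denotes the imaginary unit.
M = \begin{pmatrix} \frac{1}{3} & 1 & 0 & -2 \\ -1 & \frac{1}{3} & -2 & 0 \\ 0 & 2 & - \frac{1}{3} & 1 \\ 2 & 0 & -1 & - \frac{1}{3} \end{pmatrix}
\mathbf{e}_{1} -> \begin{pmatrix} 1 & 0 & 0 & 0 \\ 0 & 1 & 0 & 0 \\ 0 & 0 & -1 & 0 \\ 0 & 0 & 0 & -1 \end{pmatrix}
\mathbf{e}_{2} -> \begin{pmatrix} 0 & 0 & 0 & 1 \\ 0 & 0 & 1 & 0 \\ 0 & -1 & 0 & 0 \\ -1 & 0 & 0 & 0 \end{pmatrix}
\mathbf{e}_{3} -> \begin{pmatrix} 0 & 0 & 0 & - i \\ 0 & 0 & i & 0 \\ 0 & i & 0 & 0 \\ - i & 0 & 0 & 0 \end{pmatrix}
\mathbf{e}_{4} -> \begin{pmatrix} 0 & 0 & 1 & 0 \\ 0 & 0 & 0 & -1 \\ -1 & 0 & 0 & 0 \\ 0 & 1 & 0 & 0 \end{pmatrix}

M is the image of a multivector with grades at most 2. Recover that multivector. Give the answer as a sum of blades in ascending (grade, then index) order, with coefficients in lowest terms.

Method: the blade images are trace-orthogonal — tr(rho(e_A) rho(e_B)^-1) = 4 if A = B and 0 otherwise — and rho(e_A)^-1 = (e_A)^2 * rho(e_A) with (e_A)^2 = +1 or -1, so the coefficient of e_A in the preimage is (e_A)^2 * tr(M rho(e_A))/4.
Nonzero projections over blades of grade <= 2: e_{1}: (e_{1})^2 = +1, tr(M rho(e_{1})) = \frac{4}{3}, coefficient \frac{1}{3}; e_{2}: (e_{2})^2 = -1, tr(M rho(e_{2})) = 8, coefficient -2; e_{2} e_{4}: (e_{2} e_{4})^2 = -1, tr(M rho(e_{2} e_{4})) = -4, coefficient 1. Every other blade of grade <= 2 projects to 0.
Answer: \frac{1}{3} e_{1} - 2 e_{2} + e_{2} e_{4}
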